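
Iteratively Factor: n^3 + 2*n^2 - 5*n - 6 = (n + 3)*(n^2 - n - 2) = (n - 2)*(n + 3)*(n + 1)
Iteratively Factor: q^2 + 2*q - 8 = (q + 4)*(q - 2)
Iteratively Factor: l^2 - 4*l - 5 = (l - 5)*(l + 1)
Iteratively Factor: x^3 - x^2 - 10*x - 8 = (x - 4)*(x^2 + 3*x + 2) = (x - 4)*(x + 1)*(x + 2)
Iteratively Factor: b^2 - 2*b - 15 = (b - 5)*(b + 3)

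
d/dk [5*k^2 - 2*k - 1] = 10*k - 2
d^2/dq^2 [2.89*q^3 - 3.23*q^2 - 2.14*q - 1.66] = 17.34*q - 6.46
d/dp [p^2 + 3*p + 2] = 2*p + 3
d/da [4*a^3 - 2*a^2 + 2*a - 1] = 12*a^2 - 4*a + 2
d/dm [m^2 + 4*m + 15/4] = 2*m + 4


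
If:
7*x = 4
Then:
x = 4/7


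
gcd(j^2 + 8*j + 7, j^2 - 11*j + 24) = 1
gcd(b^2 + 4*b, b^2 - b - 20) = b + 4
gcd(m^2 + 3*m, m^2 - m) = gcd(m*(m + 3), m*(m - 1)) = m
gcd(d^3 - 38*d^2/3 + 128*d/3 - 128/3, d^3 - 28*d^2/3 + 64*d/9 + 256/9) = d^2 - 32*d/3 + 64/3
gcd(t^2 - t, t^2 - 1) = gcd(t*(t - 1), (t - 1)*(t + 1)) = t - 1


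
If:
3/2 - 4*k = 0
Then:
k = 3/8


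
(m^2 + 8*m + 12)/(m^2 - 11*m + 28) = (m^2 + 8*m + 12)/(m^2 - 11*m + 28)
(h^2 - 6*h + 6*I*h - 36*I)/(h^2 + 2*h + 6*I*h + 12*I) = (h - 6)/(h + 2)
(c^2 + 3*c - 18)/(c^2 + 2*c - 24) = (c - 3)/(c - 4)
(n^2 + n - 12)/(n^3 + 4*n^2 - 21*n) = (n + 4)/(n*(n + 7))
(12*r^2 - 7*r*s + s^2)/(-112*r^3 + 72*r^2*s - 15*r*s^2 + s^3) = (-3*r + s)/(28*r^2 - 11*r*s + s^2)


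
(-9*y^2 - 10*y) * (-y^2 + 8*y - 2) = 9*y^4 - 62*y^3 - 62*y^2 + 20*y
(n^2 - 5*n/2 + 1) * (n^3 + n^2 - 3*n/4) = n^5 - 3*n^4/2 - 9*n^3/4 + 23*n^2/8 - 3*n/4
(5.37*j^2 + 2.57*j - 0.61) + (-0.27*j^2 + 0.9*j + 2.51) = 5.1*j^2 + 3.47*j + 1.9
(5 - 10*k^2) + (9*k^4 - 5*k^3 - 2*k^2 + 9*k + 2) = 9*k^4 - 5*k^3 - 12*k^2 + 9*k + 7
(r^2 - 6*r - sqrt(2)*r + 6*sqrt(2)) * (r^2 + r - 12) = r^4 - 5*r^3 - sqrt(2)*r^3 - 18*r^2 + 5*sqrt(2)*r^2 + 18*sqrt(2)*r + 72*r - 72*sqrt(2)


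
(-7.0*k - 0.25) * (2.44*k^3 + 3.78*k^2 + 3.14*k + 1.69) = -17.08*k^4 - 27.07*k^3 - 22.925*k^2 - 12.615*k - 0.4225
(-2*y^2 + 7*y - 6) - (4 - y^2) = -y^2 + 7*y - 10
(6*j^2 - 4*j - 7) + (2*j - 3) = 6*j^2 - 2*j - 10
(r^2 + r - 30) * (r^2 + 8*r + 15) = r^4 + 9*r^3 - 7*r^2 - 225*r - 450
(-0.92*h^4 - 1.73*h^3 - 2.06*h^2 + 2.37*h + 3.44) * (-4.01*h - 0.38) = 3.6892*h^5 + 7.2869*h^4 + 8.918*h^3 - 8.7209*h^2 - 14.695*h - 1.3072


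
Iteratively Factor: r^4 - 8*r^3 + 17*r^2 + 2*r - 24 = (r - 3)*(r^3 - 5*r^2 + 2*r + 8) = (r - 4)*(r - 3)*(r^2 - r - 2) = (r - 4)*(r - 3)*(r - 2)*(r + 1)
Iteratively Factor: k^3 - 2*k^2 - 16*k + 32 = (k - 4)*(k^2 + 2*k - 8) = (k - 4)*(k - 2)*(k + 4)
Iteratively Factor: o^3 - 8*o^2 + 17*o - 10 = (o - 2)*(o^2 - 6*o + 5) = (o - 2)*(o - 1)*(o - 5)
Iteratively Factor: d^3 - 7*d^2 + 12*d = (d - 3)*(d^2 - 4*d) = (d - 4)*(d - 3)*(d)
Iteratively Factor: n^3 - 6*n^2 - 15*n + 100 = (n - 5)*(n^2 - n - 20) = (n - 5)*(n + 4)*(n - 5)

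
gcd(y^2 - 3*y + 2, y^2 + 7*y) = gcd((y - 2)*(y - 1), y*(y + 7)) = 1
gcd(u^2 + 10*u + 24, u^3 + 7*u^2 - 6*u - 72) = u^2 + 10*u + 24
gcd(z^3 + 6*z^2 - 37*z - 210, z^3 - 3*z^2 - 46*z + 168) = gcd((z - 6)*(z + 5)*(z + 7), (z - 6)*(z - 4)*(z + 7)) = z^2 + z - 42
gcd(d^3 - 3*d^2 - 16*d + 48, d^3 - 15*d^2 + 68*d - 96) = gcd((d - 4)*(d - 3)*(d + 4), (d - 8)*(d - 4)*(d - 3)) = d^2 - 7*d + 12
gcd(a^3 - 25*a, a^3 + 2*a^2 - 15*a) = a^2 + 5*a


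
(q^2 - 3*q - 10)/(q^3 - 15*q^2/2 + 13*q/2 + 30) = 2*(q + 2)/(2*q^2 - 5*q - 12)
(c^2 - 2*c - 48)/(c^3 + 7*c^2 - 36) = (c - 8)/(c^2 + c - 6)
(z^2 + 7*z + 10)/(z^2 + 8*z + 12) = (z + 5)/(z + 6)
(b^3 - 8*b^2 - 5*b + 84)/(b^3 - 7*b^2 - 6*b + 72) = (b - 7)/(b - 6)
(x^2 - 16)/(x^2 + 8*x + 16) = (x - 4)/(x + 4)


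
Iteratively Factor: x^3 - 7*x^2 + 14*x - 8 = (x - 4)*(x^2 - 3*x + 2) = (x - 4)*(x - 1)*(x - 2)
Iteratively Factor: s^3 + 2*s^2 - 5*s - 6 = (s + 1)*(s^2 + s - 6) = (s - 2)*(s + 1)*(s + 3)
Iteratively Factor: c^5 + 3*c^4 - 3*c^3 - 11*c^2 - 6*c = (c + 1)*(c^4 + 2*c^3 - 5*c^2 - 6*c) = (c + 1)^2*(c^3 + c^2 - 6*c) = (c + 1)^2*(c + 3)*(c^2 - 2*c) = (c - 2)*(c + 1)^2*(c + 3)*(c)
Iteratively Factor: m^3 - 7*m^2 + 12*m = (m)*(m^2 - 7*m + 12) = m*(m - 4)*(m - 3)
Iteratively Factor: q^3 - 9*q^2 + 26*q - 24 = (q - 2)*(q^2 - 7*q + 12) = (q - 4)*(q - 2)*(q - 3)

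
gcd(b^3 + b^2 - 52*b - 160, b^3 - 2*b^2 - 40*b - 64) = b^2 - 4*b - 32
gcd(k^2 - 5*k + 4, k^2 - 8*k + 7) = k - 1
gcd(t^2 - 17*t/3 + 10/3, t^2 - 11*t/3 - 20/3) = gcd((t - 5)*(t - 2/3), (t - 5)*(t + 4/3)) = t - 5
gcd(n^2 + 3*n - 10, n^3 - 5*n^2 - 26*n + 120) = n + 5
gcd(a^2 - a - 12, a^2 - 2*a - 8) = a - 4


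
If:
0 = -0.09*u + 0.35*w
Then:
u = 3.88888888888889*w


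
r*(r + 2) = r^2 + 2*r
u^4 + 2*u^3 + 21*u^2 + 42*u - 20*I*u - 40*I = (u + 2)*(u - 4*I)*(u - I)*(u + 5*I)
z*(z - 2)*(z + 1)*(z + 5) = z^4 + 4*z^3 - 7*z^2 - 10*z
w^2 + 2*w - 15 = (w - 3)*(w + 5)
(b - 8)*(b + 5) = b^2 - 3*b - 40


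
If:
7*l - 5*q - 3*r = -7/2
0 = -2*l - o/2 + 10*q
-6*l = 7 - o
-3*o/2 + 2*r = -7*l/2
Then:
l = -56/15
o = -77/5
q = -91/60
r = -301/60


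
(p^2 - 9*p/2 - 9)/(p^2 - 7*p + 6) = (p + 3/2)/(p - 1)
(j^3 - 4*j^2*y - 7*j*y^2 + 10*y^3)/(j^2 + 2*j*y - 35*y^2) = (j^2 + j*y - 2*y^2)/(j + 7*y)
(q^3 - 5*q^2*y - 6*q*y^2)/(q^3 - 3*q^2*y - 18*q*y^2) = (q + y)/(q + 3*y)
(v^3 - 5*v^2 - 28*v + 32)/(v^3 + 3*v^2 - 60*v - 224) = (v - 1)/(v + 7)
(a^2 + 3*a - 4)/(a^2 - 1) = (a + 4)/(a + 1)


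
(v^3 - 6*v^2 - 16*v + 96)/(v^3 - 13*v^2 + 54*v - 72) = (v + 4)/(v - 3)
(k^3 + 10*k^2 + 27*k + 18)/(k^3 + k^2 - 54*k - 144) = (k + 1)/(k - 8)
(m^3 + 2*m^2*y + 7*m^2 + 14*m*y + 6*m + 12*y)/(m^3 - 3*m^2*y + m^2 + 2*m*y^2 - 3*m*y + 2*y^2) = (m^2 + 2*m*y + 6*m + 12*y)/(m^2 - 3*m*y + 2*y^2)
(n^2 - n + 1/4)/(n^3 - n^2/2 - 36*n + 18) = (n - 1/2)/(n^2 - 36)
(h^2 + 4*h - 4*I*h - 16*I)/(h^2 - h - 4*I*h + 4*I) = (h + 4)/(h - 1)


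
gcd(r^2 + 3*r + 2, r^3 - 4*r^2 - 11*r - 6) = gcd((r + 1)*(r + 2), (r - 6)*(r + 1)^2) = r + 1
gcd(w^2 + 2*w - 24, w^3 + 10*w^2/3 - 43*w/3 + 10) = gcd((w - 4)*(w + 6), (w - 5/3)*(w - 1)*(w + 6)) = w + 6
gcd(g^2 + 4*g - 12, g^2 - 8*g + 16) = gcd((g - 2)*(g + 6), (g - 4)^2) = 1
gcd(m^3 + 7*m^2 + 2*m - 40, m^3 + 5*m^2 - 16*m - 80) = m^2 + 9*m + 20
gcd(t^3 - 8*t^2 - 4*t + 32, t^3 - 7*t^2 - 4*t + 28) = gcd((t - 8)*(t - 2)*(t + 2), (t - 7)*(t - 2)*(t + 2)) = t^2 - 4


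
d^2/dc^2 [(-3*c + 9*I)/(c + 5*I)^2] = 6*(-c + 19*I)/(c + 5*I)^4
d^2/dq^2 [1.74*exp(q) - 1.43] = 1.74*exp(q)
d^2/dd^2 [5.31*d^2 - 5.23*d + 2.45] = 10.6200000000000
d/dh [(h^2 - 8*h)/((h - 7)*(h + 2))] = (3*h^2 - 28*h + 112)/(h^4 - 10*h^3 - 3*h^2 + 140*h + 196)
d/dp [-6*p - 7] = -6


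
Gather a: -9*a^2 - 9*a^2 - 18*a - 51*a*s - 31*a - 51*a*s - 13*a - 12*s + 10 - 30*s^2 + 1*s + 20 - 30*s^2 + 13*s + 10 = -18*a^2 + a*(-102*s - 62) - 60*s^2 + 2*s + 40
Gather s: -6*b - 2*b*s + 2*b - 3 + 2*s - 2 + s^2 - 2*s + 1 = -2*b*s - 4*b + s^2 - 4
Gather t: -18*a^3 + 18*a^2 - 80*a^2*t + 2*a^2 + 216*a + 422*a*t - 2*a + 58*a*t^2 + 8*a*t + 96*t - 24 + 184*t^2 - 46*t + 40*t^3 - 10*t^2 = -18*a^3 + 20*a^2 + 214*a + 40*t^3 + t^2*(58*a + 174) + t*(-80*a^2 + 430*a + 50) - 24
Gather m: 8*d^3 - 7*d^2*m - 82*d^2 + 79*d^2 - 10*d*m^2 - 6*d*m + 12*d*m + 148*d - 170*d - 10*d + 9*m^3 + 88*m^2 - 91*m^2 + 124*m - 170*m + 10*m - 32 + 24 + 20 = 8*d^3 - 3*d^2 - 32*d + 9*m^3 + m^2*(-10*d - 3) + m*(-7*d^2 + 6*d - 36) + 12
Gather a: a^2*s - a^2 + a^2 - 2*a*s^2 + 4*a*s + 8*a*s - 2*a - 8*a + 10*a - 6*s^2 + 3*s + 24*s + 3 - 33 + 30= a^2*s + a*(-2*s^2 + 12*s) - 6*s^2 + 27*s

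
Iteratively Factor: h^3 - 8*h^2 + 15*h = (h - 3)*(h^2 - 5*h) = (h - 5)*(h - 3)*(h)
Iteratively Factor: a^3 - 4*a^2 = (a)*(a^2 - 4*a) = a^2*(a - 4)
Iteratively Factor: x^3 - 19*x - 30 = (x + 3)*(x^2 - 3*x - 10) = (x + 2)*(x + 3)*(x - 5)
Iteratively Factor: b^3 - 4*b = (b + 2)*(b^2 - 2*b) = (b - 2)*(b + 2)*(b)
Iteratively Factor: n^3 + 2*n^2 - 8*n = (n - 2)*(n^2 + 4*n) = (n - 2)*(n + 4)*(n)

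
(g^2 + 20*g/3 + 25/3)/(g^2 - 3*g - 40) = (g + 5/3)/(g - 8)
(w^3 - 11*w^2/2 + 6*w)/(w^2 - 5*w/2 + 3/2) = w*(w - 4)/(w - 1)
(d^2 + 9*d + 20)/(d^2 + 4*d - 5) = (d + 4)/(d - 1)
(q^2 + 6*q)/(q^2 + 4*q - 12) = q/(q - 2)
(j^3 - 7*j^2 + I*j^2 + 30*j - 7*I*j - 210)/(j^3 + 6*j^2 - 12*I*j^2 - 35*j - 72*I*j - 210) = (j^2 + j*(-7 + 6*I) - 42*I)/(j^2 + j*(6 - 7*I) - 42*I)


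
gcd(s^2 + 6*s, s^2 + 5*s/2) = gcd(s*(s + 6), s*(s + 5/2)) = s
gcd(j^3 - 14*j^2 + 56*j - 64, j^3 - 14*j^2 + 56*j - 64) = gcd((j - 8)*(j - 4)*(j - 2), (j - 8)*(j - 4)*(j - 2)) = j^3 - 14*j^2 + 56*j - 64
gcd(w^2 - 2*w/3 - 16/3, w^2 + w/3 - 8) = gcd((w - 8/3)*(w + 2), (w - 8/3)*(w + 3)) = w - 8/3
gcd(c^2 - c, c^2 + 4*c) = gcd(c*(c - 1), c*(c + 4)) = c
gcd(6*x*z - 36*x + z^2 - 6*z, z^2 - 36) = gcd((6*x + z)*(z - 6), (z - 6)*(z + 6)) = z - 6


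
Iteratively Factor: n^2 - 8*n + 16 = (n - 4)*(n - 4)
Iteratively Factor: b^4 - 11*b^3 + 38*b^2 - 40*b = (b - 4)*(b^3 - 7*b^2 + 10*b) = b*(b - 4)*(b^2 - 7*b + 10) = b*(b - 4)*(b - 2)*(b - 5)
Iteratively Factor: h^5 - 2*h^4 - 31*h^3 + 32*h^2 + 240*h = (h + 3)*(h^4 - 5*h^3 - 16*h^2 + 80*h) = (h - 5)*(h + 3)*(h^3 - 16*h) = h*(h - 5)*(h + 3)*(h^2 - 16) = h*(h - 5)*(h - 4)*(h + 3)*(h + 4)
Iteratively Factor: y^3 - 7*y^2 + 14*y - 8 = (y - 2)*(y^2 - 5*y + 4) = (y - 4)*(y - 2)*(y - 1)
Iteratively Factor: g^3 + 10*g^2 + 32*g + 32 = (g + 4)*(g^2 + 6*g + 8) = (g + 4)^2*(g + 2)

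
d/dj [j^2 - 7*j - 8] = 2*j - 7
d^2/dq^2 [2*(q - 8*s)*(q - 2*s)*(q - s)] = 12*q - 44*s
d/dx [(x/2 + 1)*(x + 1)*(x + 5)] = 3*x^2/2 + 8*x + 17/2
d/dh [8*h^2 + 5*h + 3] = 16*h + 5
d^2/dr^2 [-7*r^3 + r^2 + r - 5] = 2 - 42*r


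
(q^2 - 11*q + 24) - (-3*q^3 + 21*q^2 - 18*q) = 3*q^3 - 20*q^2 + 7*q + 24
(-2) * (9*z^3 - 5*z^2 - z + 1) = -18*z^3 + 10*z^2 + 2*z - 2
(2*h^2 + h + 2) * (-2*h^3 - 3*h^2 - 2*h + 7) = -4*h^5 - 8*h^4 - 11*h^3 + 6*h^2 + 3*h + 14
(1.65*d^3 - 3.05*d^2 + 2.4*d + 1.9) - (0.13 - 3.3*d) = 1.65*d^3 - 3.05*d^2 + 5.7*d + 1.77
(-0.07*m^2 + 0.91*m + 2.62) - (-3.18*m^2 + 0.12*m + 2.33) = 3.11*m^2 + 0.79*m + 0.29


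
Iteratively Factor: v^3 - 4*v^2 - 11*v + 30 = (v + 3)*(v^2 - 7*v + 10) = (v - 2)*(v + 3)*(v - 5)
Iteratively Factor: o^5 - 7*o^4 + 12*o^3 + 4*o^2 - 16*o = (o - 2)*(o^4 - 5*o^3 + 2*o^2 + 8*o) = (o - 2)^2*(o^3 - 3*o^2 - 4*o) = (o - 4)*(o - 2)^2*(o^2 + o) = (o - 4)*(o - 2)^2*(o + 1)*(o)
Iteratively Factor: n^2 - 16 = (n + 4)*(n - 4)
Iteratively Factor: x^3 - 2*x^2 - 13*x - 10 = (x + 2)*(x^2 - 4*x - 5) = (x - 5)*(x + 2)*(x + 1)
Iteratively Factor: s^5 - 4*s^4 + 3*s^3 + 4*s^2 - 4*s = (s - 2)*(s^4 - 2*s^3 - s^2 + 2*s) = (s - 2)*(s - 1)*(s^3 - s^2 - 2*s) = (s - 2)^2*(s - 1)*(s^2 + s) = s*(s - 2)^2*(s - 1)*(s + 1)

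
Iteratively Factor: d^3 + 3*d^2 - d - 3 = (d + 3)*(d^2 - 1) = (d - 1)*(d + 3)*(d + 1)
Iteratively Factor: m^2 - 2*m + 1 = (m - 1)*(m - 1)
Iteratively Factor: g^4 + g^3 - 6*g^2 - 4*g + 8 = (g + 2)*(g^3 - g^2 - 4*g + 4) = (g - 1)*(g + 2)*(g^2 - 4) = (g - 1)*(g + 2)^2*(g - 2)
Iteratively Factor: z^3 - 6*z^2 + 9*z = (z - 3)*(z^2 - 3*z) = (z - 3)^2*(z)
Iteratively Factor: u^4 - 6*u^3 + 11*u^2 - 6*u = (u - 1)*(u^3 - 5*u^2 + 6*u) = u*(u - 1)*(u^2 - 5*u + 6) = u*(u - 2)*(u - 1)*(u - 3)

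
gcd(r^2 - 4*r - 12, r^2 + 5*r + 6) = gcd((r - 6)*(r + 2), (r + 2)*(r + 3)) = r + 2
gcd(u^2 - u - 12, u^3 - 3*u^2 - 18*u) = u + 3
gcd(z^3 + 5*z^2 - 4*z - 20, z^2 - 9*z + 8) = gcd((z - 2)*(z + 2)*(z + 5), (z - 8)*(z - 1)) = 1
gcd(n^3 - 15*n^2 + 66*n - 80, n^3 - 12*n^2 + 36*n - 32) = n^2 - 10*n + 16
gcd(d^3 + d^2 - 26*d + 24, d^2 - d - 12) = d - 4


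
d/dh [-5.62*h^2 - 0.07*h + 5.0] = -11.24*h - 0.07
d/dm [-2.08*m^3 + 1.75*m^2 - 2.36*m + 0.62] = -6.24*m^2 + 3.5*m - 2.36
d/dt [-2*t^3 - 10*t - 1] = -6*t^2 - 10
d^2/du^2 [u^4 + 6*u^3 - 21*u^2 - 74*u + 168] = 12*u^2 + 36*u - 42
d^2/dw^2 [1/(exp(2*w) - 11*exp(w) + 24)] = ((11 - 4*exp(w))*(exp(2*w) - 11*exp(w) + 24) + 2*(2*exp(w) - 11)^2*exp(w))*exp(w)/(exp(2*w) - 11*exp(w) + 24)^3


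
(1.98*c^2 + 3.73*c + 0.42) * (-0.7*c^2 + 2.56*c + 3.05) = -1.386*c^4 + 2.4578*c^3 + 15.2938*c^2 + 12.4517*c + 1.281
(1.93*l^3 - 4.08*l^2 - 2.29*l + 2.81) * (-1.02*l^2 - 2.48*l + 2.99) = -1.9686*l^5 - 0.6248*l^4 + 18.2249*l^3 - 9.3862*l^2 - 13.8159*l + 8.4019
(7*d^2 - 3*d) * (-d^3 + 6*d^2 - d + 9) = -7*d^5 + 45*d^4 - 25*d^3 + 66*d^2 - 27*d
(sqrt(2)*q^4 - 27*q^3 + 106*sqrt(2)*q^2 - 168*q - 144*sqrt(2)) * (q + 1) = sqrt(2)*q^5 - 27*q^4 + sqrt(2)*q^4 - 27*q^3 + 106*sqrt(2)*q^3 - 168*q^2 + 106*sqrt(2)*q^2 - 144*sqrt(2)*q - 168*q - 144*sqrt(2)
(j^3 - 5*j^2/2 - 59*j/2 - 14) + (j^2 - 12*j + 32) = j^3 - 3*j^2/2 - 83*j/2 + 18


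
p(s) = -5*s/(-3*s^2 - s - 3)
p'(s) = -5*s*(6*s + 1)/(-3*s^2 - s - 3)^2 - 5/(-3*s^2 - s - 3) = 15*(1 - s^2)/(9*s^4 + 6*s^3 + 19*s^2 + 6*s + 9)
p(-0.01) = -0.02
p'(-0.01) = 1.68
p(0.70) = 0.68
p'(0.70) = 0.29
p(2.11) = 0.57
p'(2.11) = -0.15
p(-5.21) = -0.33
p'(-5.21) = -0.06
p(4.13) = 0.35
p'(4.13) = -0.07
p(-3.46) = -0.49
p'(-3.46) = -0.13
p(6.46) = 0.24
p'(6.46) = -0.03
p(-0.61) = -0.87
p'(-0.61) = 0.77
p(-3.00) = -0.56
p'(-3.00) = -0.16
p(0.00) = 0.00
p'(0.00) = 1.67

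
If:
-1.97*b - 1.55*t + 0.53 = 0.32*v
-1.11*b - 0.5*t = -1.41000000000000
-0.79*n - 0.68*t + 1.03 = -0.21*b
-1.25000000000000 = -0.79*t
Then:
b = 0.56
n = 0.09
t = 1.58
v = -9.44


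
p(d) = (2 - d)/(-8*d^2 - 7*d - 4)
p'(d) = (2 - d)*(16*d + 7)/(-8*d^2 - 7*d - 4)^2 - 1/(-8*d^2 - 7*d - 4) = (8*d^2 + 7*d - (d - 2)*(16*d + 7) + 4)/(8*d^2 + 7*d + 4)^2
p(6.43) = 0.01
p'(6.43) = -0.00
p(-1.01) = -0.59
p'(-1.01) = -0.87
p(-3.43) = -0.07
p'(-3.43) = -0.03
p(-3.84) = -0.06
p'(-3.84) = -0.02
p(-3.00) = -0.09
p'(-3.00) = -0.05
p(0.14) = -0.36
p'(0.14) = 0.85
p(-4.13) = -0.05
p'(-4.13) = -0.02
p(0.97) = -0.06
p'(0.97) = 0.12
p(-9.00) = -0.02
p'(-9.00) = 0.00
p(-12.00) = -0.01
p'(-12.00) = 0.00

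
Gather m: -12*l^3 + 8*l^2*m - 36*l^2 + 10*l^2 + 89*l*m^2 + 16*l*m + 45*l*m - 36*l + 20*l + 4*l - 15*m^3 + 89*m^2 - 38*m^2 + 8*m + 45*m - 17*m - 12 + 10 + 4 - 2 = -12*l^3 - 26*l^2 - 12*l - 15*m^3 + m^2*(89*l + 51) + m*(8*l^2 + 61*l + 36)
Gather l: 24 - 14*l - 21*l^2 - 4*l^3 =-4*l^3 - 21*l^2 - 14*l + 24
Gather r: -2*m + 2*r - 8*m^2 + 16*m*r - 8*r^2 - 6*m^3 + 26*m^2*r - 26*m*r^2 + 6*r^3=-6*m^3 - 8*m^2 - 2*m + 6*r^3 + r^2*(-26*m - 8) + r*(26*m^2 + 16*m + 2)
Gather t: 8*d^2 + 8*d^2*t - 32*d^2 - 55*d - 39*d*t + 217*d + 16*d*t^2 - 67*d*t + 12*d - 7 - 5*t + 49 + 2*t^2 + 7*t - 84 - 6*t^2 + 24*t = -24*d^2 + 174*d + t^2*(16*d - 4) + t*(8*d^2 - 106*d + 26) - 42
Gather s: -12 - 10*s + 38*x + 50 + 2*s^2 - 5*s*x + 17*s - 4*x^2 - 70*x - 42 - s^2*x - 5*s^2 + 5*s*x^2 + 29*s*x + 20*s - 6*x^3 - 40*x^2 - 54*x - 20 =s^2*(-x - 3) + s*(5*x^2 + 24*x + 27) - 6*x^3 - 44*x^2 - 86*x - 24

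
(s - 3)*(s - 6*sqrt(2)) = s^2 - 6*sqrt(2)*s - 3*s + 18*sqrt(2)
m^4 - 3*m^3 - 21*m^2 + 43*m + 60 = (m - 5)*(m - 3)*(m + 1)*(m + 4)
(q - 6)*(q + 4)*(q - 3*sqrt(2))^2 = q^4 - 6*sqrt(2)*q^3 - 2*q^3 - 6*q^2 + 12*sqrt(2)*q^2 - 36*q + 144*sqrt(2)*q - 432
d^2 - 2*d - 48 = (d - 8)*(d + 6)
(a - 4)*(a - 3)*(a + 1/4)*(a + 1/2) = a^4 - 25*a^3/4 + 55*a^2/8 + 65*a/8 + 3/2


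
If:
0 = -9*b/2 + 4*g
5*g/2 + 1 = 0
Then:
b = -16/45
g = -2/5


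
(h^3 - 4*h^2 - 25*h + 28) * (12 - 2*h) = -2*h^4 + 20*h^3 + 2*h^2 - 356*h + 336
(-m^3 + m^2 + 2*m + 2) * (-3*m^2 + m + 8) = 3*m^5 - 4*m^4 - 13*m^3 + 4*m^2 + 18*m + 16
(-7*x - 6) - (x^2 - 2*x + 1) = -x^2 - 5*x - 7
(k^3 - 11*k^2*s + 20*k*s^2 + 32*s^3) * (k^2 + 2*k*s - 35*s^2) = k^5 - 9*k^4*s - 37*k^3*s^2 + 457*k^2*s^3 - 636*k*s^4 - 1120*s^5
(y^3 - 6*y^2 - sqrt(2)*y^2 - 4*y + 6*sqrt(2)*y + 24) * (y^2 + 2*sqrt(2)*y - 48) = y^5 - 6*y^4 + sqrt(2)*y^4 - 56*y^3 - 6*sqrt(2)*y^3 + 40*sqrt(2)*y^2 + 336*y^2 - 240*sqrt(2)*y + 192*y - 1152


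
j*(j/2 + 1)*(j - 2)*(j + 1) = j^4/2 + j^3/2 - 2*j^2 - 2*j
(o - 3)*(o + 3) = o^2 - 9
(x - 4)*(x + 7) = x^2 + 3*x - 28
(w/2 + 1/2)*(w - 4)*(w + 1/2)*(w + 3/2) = w^4/2 - w^3/2 - 37*w^2/8 - 41*w/8 - 3/2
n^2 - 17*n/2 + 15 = (n - 6)*(n - 5/2)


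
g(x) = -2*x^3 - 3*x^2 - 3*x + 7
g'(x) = -6*x^2 - 6*x - 3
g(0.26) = 5.98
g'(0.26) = -4.97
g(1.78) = -19.12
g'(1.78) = -32.69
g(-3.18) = 50.52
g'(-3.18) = -44.59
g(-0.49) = 7.98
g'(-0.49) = -1.50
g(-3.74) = 80.88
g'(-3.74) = -64.49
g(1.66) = -15.40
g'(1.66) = -29.49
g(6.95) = -830.16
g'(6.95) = -334.52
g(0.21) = 6.22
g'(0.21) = -4.52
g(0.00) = 7.00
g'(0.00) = -3.00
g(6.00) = -551.00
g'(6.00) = -255.00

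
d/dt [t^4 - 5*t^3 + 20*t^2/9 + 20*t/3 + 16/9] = 4*t^3 - 15*t^2 + 40*t/9 + 20/3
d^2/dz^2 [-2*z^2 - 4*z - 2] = -4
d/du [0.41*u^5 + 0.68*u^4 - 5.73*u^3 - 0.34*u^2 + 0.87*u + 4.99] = 2.05*u^4 + 2.72*u^3 - 17.19*u^2 - 0.68*u + 0.87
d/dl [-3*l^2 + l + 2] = 1 - 6*l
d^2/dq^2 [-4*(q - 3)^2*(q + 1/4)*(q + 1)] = -48*q^2 + 114*q - 14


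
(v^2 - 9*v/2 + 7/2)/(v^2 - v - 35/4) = 2*(v - 1)/(2*v + 5)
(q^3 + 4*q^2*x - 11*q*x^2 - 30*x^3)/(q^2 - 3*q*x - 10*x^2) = (-q^2 - 2*q*x + 15*x^2)/(-q + 5*x)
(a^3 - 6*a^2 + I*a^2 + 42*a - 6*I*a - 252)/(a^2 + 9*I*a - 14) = (a^2 - 6*a*(1 + I) + 36*I)/(a + 2*I)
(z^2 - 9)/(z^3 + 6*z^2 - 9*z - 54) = 1/(z + 6)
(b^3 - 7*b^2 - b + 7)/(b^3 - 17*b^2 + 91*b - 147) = (b^2 - 1)/(b^2 - 10*b + 21)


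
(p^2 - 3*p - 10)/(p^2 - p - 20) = (p + 2)/(p + 4)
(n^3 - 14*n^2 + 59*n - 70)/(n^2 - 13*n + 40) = (n^2 - 9*n + 14)/(n - 8)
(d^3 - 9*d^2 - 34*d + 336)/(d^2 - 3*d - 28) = (d^2 - 2*d - 48)/(d + 4)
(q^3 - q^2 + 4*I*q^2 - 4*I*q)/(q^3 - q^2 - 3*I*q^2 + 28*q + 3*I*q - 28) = q/(q - 7*I)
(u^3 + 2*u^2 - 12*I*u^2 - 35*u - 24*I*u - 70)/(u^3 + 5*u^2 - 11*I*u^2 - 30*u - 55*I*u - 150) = (u^2 + u*(2 - 7*I) - 14*I)/(u^2 + u*(5 - 6*I) - 30*I)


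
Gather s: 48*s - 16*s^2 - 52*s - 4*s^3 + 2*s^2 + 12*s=-4*s^3 - 14*s^2 + 8*s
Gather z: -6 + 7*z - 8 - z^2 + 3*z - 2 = -z^2 + 10*z - 16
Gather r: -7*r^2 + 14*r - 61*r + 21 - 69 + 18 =-7*r^2 - 47*r - 30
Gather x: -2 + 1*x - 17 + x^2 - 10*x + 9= x^2 - 9*x - 10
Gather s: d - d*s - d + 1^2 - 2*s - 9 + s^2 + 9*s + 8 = s^2 + s*(7 - d)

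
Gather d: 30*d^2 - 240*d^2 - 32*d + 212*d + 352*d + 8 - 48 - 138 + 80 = -210*d^2 + 532*d - 98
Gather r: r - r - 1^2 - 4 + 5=0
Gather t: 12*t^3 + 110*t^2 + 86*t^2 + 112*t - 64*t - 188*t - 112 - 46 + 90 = 12*t^3 + 196*t^2 - 140*t - 68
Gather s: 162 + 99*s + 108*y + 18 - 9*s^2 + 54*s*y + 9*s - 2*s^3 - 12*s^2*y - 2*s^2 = -2*s^3 + s^2*(-12*y - 11) + s*(54*y + 108) + 108*y + 180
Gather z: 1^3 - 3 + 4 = 2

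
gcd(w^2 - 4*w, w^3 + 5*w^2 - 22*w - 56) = w - 4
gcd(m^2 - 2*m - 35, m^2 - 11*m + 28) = m - 7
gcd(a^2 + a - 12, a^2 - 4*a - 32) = a + 4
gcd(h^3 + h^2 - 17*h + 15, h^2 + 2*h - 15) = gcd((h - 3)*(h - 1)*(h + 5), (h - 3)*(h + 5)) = h^2 + 2*h - 15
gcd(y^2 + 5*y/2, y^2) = y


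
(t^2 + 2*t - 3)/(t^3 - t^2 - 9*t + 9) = 1/(t - 3)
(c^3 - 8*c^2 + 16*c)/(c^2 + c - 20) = c*(c - 4)/(c + 5)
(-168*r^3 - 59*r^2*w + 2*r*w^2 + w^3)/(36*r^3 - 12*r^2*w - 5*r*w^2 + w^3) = (-56*r^2 - r*w + w^2)/(12*r^2 - 8*r*w + w^2)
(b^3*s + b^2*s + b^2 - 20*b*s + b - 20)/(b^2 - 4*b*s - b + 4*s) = (b^3*s + b^2*s + b^2 - 20*b*s + b - 20)/(b^2 - 4*b*s - b + 4*s)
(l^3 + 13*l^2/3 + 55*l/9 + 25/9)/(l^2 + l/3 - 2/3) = (9*l^2 + 30*l + 25)/(3*(3*l - 2))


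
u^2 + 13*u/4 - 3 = (u - 3/4)*(u + 4)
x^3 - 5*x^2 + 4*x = x*(x - 4)*(x - 1)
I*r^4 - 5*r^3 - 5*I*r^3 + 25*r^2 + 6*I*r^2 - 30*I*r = r*(r - 5)*(r + 6*I)*(I*r + 1)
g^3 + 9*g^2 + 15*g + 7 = (g + 1)^2*(g + 7)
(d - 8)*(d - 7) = d^2 - 15*d + 56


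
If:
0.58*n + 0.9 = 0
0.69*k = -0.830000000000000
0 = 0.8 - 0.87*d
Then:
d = 0.92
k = -1.20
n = -1.55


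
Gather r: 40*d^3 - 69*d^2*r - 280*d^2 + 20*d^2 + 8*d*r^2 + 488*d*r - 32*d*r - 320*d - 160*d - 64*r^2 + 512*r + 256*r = 40*d^3 - 260*d^2 - 480*d + r^2*(8*d - 64) + r*(-69*d^2 + 456*d + 768)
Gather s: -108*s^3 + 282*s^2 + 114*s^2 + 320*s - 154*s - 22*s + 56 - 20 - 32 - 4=-108*s^3 + 396*s^2 + 144*s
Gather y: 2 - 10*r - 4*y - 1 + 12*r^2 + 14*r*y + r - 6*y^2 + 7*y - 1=12*r^2 - 9*r - 6*y^2 + y*(14*r + 3)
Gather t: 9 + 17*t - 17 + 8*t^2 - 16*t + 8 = 8*t^2 + t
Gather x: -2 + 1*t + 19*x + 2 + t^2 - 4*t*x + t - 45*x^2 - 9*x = t^2 + 2*t - 45*x^2 + x*(10 - 4*t)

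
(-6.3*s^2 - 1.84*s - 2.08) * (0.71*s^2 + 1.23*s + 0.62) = -4.473*s^4 - 9.0554*s^3 - 7.646*s^2 - 3.6992*s - 1.2896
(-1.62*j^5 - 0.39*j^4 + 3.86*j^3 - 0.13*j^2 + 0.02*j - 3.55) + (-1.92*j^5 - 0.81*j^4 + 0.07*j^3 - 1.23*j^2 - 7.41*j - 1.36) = -3.54*j^5 - 1.2*j^4 + 3.93*j^3 - 1.36*j^2 - 7.39*j - 4.91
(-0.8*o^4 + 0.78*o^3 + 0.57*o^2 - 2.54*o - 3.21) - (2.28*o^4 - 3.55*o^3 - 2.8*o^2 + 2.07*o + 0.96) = -3.08*o^4 + 4.33*o^3 + 3.37*o^2 - 4.61*o - 4.17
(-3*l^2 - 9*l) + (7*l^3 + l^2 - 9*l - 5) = 7*l^3 - 2*l^2 - 18*l - 5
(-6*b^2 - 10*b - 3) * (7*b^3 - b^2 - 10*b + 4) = -42*b^5 - 64*b^4 + 49*b^3 + 79*b^2 - 10*b - 12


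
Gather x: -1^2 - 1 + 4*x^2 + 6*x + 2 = 4*x^2 + 6*x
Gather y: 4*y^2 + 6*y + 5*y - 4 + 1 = 4*y^2 + 11*y - 3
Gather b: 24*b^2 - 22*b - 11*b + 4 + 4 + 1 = 24*b^2 - 33*b + 9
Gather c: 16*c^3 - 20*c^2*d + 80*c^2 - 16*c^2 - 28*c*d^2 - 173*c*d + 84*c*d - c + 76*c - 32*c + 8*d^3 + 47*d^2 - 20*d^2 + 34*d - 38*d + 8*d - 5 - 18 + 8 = 16*c^3 + c^2*(64 - 20*d) + c*(-28*d^2 - 89*d + 43) + 8*d^3 + 27*d^2 + 4*d - 15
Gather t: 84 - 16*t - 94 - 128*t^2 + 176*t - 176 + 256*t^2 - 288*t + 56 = 128*t^2 - 128*t - 130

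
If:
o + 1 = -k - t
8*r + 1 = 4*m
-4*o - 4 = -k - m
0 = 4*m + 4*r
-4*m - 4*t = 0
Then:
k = 1/20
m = 1/12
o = -29/30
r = -1/12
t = -1/12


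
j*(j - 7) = j^2 - 7*j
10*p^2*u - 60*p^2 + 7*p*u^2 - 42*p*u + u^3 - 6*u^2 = (2*p + u)*(5*p + u)*(u - 6)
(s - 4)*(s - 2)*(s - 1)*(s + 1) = s^4 - 6*s^3 + 7*s^2 + 6*s - 8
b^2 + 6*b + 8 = (b + 2)*(b + 4)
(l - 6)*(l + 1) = l^2 - 5*l - 6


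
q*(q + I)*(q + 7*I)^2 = q^4 + 15*I*q^3 - 63*q^2 - 49*I*q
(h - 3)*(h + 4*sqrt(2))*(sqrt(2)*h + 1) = sqrt(2)*h^3 - 3*sqrt(2)*h^2 + 9*h^2 - 27*h + 4*sqrt(2)*h - 12*sqrt(2)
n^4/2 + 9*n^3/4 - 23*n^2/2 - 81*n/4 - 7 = (n/2 + 1/2)*(n - 4)*(n + 1/2)*(n + 7)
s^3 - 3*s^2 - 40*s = s*(s - 8)*(s + 5)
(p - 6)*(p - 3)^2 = p^3 - 12*p^2 + 45*p - 54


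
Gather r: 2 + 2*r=2*r + 2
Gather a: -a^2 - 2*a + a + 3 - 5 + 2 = -a^2 - a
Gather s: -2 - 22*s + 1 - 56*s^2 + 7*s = -56*s^2 - 15*s - 1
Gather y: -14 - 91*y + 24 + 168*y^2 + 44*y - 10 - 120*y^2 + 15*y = 48*y^2 - 32*y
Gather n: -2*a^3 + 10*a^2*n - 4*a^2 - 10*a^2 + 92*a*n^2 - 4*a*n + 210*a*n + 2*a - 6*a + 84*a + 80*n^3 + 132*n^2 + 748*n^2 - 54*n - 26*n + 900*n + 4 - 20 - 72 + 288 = -2*a^3 - 14*a^2 + 80*a + 80*n^3 + n^2*(92*a + 880) + n*(10*a^2 + 206*a + 820) + 200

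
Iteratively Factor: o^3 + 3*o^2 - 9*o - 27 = (o + 3)*(o^2 - 9) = (o + 3)^2*(o - 3)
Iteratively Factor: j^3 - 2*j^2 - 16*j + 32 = (j - 2)*(j^2 - 16) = (j - 4)*(j - 2)*(j + 4)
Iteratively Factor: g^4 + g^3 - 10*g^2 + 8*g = (g - 2)*(g^3 + 3*g^2 - 4*g) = (g - 2)*(g - 1)*(g^2 + 4*g) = g*(g - 2)*(g - 1)*(g + 4)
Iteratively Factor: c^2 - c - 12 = (c + 3)*(c - 4)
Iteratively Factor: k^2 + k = (k)*(k + 1)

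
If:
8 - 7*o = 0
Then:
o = 8/7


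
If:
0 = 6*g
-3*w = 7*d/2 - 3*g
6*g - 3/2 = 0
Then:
No Solution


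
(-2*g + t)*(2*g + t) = -4*g^2 + t^2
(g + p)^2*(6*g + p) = 6*g^3 + 13*g^2*p + 8*g*p^2 + p^3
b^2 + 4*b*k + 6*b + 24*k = (b + 6)*(b + 4*k)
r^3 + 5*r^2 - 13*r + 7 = (r - 1)^2*(r + 7)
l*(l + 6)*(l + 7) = l^3 + 13*l^2 + 42*l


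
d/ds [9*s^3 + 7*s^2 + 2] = s*(27*s + 14)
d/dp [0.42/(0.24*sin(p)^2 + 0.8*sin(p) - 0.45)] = -(0.2016*sin(p) + 0.336)*cos(p)/(0.24*sin(p)^2 + 0.8*sin(p) - 0.45)^2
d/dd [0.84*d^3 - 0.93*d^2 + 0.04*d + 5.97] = 2.52*d^2 - 1.86*d + 0.04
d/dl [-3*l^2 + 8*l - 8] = 8 - 6*l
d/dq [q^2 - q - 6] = 2*q - 1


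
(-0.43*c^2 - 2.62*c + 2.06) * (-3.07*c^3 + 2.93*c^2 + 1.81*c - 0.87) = 1.3201*c^5 + 6.7835*c^4 - 14.7791*c^3 + 1.6677*c^2 + 6.008*c - 1.7922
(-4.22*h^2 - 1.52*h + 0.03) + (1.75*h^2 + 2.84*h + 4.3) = -2.47*h^2 + 1.32*h + 4.33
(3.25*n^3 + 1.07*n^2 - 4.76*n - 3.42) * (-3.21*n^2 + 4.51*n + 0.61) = -10.4325*n^5 + 11.2228*n^4 + 22.0878*n^3 - 9.8367*n^2 - 18.3278*n - 2.0862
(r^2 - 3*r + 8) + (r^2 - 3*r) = 2*r^2 - 6*r + 8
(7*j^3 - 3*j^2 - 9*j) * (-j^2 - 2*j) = -7*j^5 - 11*j^4 + 15*j^3 + 18*j^2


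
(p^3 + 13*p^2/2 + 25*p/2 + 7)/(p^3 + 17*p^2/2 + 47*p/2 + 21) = (p + 1)/(p + 3)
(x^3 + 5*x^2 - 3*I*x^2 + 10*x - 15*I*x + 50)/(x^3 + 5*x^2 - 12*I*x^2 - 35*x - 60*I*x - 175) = (x + 2*I)/(x - 7*I)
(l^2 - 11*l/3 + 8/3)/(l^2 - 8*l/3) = (l - 1)/l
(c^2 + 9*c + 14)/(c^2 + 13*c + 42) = (c + 2)/(c + 6)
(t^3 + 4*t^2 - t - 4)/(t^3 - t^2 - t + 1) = (t + 4)/(t - 1)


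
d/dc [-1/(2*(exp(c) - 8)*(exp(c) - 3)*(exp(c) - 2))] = ((exp(c) - 8)*(exp(c) - 3) + (exp(c) - 8)*(exp(c) - 2) + (exp(c) - 3)*(exp(c) - 2))*exp(c)/(2*(exp(c) - 8)^2*(exp(c) - 3)^2*(exp(c) - 2)^2)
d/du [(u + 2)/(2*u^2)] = (-u - 4)/(2*u^3)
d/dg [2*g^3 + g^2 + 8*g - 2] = 6*g^2 + 2*g + 8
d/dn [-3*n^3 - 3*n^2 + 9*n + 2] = -9*n^2 - 6*n + 9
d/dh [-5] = 0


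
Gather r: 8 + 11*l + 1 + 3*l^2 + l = 3*l^2 + 12*l + 9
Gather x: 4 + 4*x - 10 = 4*x - 6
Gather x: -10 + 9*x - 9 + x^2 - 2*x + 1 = x^2 + 7*x - 18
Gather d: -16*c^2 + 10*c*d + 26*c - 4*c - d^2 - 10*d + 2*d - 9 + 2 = -16*c^2 + 22*c - d^2 + d*(10*c - 8) - 7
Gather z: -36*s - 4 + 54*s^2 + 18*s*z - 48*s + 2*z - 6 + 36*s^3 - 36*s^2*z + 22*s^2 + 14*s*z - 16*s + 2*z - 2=36*s^3 + 76*s^2 - 100*s + z*(-36*s^2 + 32*s + 4) - 12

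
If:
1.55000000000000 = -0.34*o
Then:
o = -4.56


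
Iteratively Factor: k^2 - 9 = (k + 3)*(k - 3)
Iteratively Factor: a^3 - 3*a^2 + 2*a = (a)*(a^2 - 3*a + 2) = a*(a - 1)*(a - 2)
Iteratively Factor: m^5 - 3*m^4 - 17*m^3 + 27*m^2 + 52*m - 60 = (m + 3)*(m^4 - 6*m^3 + m^2 + 24*m - 20) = (m - 2)*(m + 3)*(m^3 - 4*m^2 - 7*m + 10) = (m - 5)*(m - 2)*(m + 3)*(m^2 + m - 2) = (m - 5)*(m - 2)*(m + 2)*(m + 3)*(m - 1)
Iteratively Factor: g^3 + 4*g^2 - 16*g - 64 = (g + 4)*(g^2 - 16) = (g - 4)*(g + 4)*(g + 4)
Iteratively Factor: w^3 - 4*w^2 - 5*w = (w - 5)*(w^2 + w) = (w - 5)*(w + 1)*(w)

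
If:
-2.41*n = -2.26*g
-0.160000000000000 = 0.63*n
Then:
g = -0.27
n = -0.25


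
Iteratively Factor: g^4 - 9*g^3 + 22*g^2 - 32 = (g - 2)*(g^3 - 7*g^2 + 8*g + 16) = (g - 4)*(g - 2)*(g^2 - 3*g - 4) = (g - 4)^2*(g - 2)*(g + 1)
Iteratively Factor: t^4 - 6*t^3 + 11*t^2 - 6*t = (t - 2)*(t^3 - 4*t^2 + 3*t) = (t - 2)*(t - 1)*(t^2 - 3*t) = t*(t - 2)*(t - 1)*(t - 3)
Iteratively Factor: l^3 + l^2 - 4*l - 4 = (l - 2)*(l^2 + 3*l + 2) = (l - 2)*(l + 1)*(l + 2)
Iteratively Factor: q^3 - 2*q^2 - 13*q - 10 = (q + 2)*(q^2 - 4*q - 5) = (q + 1)*(q + 2)*(q - 5)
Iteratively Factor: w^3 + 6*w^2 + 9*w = (w + 3)*(w^2 + 3*w) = w*(w + 3)*(w + 3)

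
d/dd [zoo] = 0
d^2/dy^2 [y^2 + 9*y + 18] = 2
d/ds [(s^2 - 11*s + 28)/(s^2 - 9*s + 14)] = 2/(s^2 - 4*s + 4)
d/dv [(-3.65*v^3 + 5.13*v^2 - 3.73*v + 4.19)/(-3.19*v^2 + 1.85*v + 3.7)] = (11.6435*v^4 - 13.505*v^3 - 42.9232*v^2 + 64.6942*v - 21.5525)/(10.1761*v^4 - 11.803*v^3 - 20.1835*v^2 + 13.69*v + 13.69)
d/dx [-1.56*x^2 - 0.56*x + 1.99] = -3.12*x - 0.56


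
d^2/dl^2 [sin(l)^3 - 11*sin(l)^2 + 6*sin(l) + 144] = -9*sin(l)^3 + 44*sin(l)^2 - 22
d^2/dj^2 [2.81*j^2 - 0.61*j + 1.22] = 5.62000000000000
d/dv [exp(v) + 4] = exp(v)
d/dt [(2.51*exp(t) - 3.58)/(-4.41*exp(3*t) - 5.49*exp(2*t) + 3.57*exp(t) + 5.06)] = (22.1382*exp(3*t) - 33.5835*exp(2*t) - 39.3084*exp(t) + 25.4812)*exp(t)/(19.4481*exp(6*t) + 48.4218*exp(5*t) - 1.3473*exp(4*t) - 83.8278*exp(3*t) - 42.8139*exp(2*t) + 36.1284*exp(t) + 25.6036)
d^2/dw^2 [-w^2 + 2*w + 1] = -2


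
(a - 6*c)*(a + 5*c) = a^2 - a*c - 30*c^2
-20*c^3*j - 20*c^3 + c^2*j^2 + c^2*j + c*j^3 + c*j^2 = (-4*c + j)*(5*c + j)*(c*j + c)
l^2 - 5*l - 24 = (l - 8)*(l + 3)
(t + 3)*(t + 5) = t^2 + 8*t + 15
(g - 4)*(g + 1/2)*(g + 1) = g^3 - 5*g^2/2 - 11*g/2 - 2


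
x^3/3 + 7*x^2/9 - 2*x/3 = x*(x/3 + 1)*(x - 2/3)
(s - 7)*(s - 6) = s^2 - 13*s + 42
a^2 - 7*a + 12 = (a - 4)*(a - 3)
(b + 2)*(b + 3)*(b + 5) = b^3 + 10*b^2 + 31*b + 30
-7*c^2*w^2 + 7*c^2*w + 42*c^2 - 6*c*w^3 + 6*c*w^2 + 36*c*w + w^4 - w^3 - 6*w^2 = (-7*c + w)*(c + w)*(w - 3)*(w + 2)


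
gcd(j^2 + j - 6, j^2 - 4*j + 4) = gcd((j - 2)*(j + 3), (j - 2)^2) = j - 2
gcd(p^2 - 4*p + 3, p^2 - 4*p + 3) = p^2 - 4*p + 3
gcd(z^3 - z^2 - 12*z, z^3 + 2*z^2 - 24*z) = z^2 - 4*z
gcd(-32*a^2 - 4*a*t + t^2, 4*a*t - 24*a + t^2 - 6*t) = 4*a + t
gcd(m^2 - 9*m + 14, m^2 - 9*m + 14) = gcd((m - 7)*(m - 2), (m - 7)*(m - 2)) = m^2 - 9*m + 14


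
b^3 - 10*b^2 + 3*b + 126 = (b - 7)*(b - 6)*(b + 3)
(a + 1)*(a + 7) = a^2 + 8*a + 7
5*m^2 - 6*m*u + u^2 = (-5*m + u)*(-m + u)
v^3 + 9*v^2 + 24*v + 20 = (v + 2)^2*(v + 5)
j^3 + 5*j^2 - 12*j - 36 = (j - 3)*(j + 2)*(j + 6)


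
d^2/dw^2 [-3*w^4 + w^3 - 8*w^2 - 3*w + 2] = -36*w^2 + 6*w - 16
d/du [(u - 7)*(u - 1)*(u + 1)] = 3*u^2 - 14*u - 1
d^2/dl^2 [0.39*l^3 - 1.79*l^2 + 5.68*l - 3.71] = 2.34*l - 3.58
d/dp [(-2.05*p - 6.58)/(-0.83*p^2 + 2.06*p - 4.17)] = (-1.7015*p^2 - 10.9228*p + 22.1033)/(0.6889*p^4 - 3.4196*p^3 + 11.1658*p^2 - 17.1804*p + 17.3889)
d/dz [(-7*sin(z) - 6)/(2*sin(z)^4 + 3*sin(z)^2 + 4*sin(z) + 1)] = (42*(1 - cos(z)^2)^2 + 72*sin(z) - 12*sin(3*z) - 21*cos(z)^2 + 38)*cos(z)/(2*(1 - cos(z)^2)^2 + 4*sin(z) - 3*cos(z)^2 + 4)^2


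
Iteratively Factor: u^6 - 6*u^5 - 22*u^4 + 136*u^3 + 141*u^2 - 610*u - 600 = (u + 4)*(u^5 - 10*u^4 + 18*u^3 + 64*u^2 - 115*u - 150) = (u - 3)*(u + 4)*(u^4 - 7*u^3 - 3*u^2 + 55*u + 50) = (u - 5)*(u - 3)*(u + 4)*(u^3 - 2*u^2 - 13*u - 10) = (u - 5)^2*(u - 3)*(u + 4)*(u^2 + 3*u + 2) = (u - 5)^2*(u - 3)*(u + 1)*(u + 4)*(u + 2)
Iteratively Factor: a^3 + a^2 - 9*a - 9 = (a + 3)*(a^2 - 2*a - 3) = (a + 1)*(a + 3)*(a - 3)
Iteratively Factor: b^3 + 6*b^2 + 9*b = (b)*(b^2 + 6*b + 9) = b*(b + 3)*(b + 3)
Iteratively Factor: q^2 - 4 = (q + 2)*(q - 2)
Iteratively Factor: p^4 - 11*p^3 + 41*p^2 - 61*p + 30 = (p - 2)*(p^3 - 9*p^2 + 23*p - 15) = (p - 3)*(p - 2)*(p^2 - 6*p + 5) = (p - 3)*(p - 2)*(p - 1)*(p - 5)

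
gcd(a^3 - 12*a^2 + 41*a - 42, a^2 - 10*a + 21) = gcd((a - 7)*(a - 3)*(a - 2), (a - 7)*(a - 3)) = a^2 - 10*a + 21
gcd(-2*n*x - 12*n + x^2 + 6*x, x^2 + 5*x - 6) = x + 6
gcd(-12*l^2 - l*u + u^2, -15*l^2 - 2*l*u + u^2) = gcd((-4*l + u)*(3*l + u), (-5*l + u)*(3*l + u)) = 3*l + u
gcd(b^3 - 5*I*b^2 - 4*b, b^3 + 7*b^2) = b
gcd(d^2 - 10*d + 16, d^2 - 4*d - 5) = 1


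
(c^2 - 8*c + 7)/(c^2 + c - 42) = (c^2 - 8*c + 7)/(c^2 + c - 42)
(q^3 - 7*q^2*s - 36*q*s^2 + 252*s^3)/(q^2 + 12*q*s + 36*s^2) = (q^2 - 13*q*s + 42*s^2)/(q + 6*s)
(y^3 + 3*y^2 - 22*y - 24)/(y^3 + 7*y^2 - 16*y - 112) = (y^2 + 7*y + 6)/(y^2 + 11*y + 28)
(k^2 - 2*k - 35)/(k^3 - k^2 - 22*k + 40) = (k - 7)/(k^2 - 6*k + 8)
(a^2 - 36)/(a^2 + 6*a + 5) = (a^2 - 36)/(a^2 + 6*a + 5)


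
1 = 1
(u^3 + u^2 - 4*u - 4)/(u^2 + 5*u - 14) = (u^2 + 3*u + 2)/(u + 7)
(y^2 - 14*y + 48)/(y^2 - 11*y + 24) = (y - 6)/(y - 3)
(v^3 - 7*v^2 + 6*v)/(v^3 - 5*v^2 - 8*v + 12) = v/(v + 2)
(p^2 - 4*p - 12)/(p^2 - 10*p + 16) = (p^2 - 4*p - 12)/(p^2 - 10*p + 16)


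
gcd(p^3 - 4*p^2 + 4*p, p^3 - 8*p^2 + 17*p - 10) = p - 2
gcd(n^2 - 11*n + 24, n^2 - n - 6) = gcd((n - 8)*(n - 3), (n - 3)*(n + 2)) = n - 3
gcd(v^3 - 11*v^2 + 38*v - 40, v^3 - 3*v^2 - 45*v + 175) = v - 5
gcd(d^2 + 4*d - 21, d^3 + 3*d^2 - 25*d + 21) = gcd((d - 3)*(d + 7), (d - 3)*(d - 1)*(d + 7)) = d^2 + 4*d - 21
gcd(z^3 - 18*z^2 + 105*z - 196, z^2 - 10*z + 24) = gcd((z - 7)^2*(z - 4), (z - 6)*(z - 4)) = z - 4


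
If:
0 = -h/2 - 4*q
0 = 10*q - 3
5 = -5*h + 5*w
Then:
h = -12/5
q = 3/10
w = -7/5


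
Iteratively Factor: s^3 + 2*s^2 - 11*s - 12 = (s - 3)*(s^2 + 5*s + 4) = (s - 3)*(s + 4)*(s + 1)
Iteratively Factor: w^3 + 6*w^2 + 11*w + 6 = (w + 2)*(w^2 + 4*w + 3) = (w + 2)*(w + 3)*(w + 1)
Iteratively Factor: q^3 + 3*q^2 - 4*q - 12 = (q - 2)*(q^2 + 5*q + 6) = (q - 2)*(q + 2)*(q + 3)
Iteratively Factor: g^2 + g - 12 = (g + 4)*(g - 3)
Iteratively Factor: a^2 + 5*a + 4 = (a + 1)*(a + 4)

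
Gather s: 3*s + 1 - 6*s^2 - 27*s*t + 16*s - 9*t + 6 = -6*s^2 + s*(19 - 27*t) - 9*t + 7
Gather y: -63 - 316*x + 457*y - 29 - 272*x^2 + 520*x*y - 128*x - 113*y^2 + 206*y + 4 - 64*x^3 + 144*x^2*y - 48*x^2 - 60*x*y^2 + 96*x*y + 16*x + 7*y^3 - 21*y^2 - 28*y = -64*x^3 - 320*x^2 - 428*x + 7*y^3 + y^2*(-60*x - 134) + y*(144*x^2 + 616*x + 635) - 88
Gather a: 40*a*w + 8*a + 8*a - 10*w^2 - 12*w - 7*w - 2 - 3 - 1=a*(40*w + 16) - 10*w^2 - 19*w - 6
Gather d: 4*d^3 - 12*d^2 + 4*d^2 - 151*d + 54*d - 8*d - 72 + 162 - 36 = 4*d^3 - 8*d^2 - 105*d + 54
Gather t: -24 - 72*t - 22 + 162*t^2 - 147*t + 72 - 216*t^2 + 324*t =-54*t^2 + 105*t + 26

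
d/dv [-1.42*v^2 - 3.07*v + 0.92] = -2.84*v - 3.07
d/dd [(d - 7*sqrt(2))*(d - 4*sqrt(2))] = 2*d - 11*sqrt(2)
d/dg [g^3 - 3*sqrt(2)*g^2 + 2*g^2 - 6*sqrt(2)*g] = 3*g^2 - 6*sqrt(2)*g + 4*g - 6*sqrt(2)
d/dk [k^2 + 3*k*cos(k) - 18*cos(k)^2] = -3*k*sin(k) + 2*k + 18*sin(2*k) + 3*cos(k)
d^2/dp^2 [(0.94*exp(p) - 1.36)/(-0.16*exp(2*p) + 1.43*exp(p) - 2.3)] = (-0.024064*exp(4*p) - 0.0758079999999999*exp(3*p) + 1.142016*exp(2*p) - 2.312516*exp(p) - 0.499559999999999)*exp(p)/(0.004096*exp(6*p) - 0.109824*exp(5*p) + 1.158192*exp(4*p) - 6.081647*exp(3*p) + 16.64901*exp(2*p) - 22.6941*exp(p) + 12.167)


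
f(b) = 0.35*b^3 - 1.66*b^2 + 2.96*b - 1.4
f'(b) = 1.05*b^2 - 3.32*b + 2.96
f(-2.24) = -20.29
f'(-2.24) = 15.67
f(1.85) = 0.61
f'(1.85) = 0.41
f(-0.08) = -1.65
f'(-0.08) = 3.23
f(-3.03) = -35.35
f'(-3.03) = 22.66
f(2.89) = 1.74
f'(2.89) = 2.13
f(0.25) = -0.76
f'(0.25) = 2.20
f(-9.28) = -451.54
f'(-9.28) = 124.19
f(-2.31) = -21.41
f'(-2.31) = 16.23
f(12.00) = 399.88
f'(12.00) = 114.32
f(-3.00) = -34.67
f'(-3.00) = 22.37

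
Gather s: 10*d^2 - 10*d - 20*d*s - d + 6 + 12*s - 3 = 10*d^2 - 11*d + s*(12 - 20*d) + 3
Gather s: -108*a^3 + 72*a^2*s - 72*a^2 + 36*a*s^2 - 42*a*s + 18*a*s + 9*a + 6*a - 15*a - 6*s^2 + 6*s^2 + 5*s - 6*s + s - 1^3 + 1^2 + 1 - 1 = -108*a^3 - 72*a^2 + 36*a*s^2 + s*(72*a^2 - 24*a)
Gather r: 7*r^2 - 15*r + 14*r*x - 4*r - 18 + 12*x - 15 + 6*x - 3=7*r^2 + r*(14*x - 19) + 18*x - 36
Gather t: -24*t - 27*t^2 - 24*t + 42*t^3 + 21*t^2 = 42*t^3 - 6*t^2 - 48*t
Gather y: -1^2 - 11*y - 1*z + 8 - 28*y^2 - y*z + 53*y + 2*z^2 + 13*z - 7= -28*y^2 + y*(42 - z) + 2*z^2 + 12*z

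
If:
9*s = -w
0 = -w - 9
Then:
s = 1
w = -9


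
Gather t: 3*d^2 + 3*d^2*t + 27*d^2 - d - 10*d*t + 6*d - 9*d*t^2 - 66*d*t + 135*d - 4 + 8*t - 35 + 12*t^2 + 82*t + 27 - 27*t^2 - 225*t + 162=30*d^2 + 140*d + t^2*(-9*d - 15) + t*(3*d^2 - 76*d - 135) + 150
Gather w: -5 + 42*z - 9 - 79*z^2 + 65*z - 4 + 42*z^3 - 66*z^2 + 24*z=42*z^3 - 145*z^2 + 131*z - 18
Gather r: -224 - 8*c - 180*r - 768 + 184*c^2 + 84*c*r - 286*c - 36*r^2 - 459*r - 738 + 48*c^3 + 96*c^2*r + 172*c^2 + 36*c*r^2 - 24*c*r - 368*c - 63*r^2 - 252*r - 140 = 48*c^3 + 356*c^2 - 662*c + r^2*(36*c - 99) + r*(96*c^2 + 60*c - 891) - 1870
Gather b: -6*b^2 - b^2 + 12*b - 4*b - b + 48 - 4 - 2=-7*b^2 + 7*b + 42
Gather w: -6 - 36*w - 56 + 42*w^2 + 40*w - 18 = 42*w^2 + 4*w - 80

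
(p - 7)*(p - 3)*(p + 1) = p^3 - 9*p^2 + 11*p + 21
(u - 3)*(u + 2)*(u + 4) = u^3 + 3*u^2 - 10*u - 24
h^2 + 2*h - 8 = (h - 2)*(h + 4)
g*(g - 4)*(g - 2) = g^3 - 6*g^2 + 8*g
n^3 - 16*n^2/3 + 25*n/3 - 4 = (n - 3)*(n - 4/3)*(n - 1)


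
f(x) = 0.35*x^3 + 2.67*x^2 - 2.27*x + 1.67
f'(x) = 1.05*x^2 + 5.34*x - 2.27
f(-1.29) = 8.29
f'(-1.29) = -7.41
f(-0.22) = 2.29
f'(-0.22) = -3.39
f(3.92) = 54.88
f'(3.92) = 34.80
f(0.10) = 1.47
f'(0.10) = -1.73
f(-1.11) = 7.00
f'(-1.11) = -6.90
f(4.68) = 85.40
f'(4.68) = 45.72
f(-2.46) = 18.20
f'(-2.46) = -9.05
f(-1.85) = 12.79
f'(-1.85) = -8.56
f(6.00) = 159.77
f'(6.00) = 67.57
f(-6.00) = 35.81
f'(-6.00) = 3.49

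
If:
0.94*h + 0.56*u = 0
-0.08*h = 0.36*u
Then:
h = 0.00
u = 0.00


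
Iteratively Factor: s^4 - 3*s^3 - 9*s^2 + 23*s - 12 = (s - 1)*(s^3 - 2*s^2 - 11*s + 12) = (s - 1)^2*(s^2 - s - 12) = (s - 1)^2*(s + 3)*(s - 4)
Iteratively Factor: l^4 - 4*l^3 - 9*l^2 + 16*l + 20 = (l + 2)*(l^3 - 6*l^2 + 3*l + 10) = (l - 2)*(l + 2)*(l^2 - 4*l - 5) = (l - 5)*(l - 2)*(l + 2)*(l + 1)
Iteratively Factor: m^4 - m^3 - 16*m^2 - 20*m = (m + 2)*(m^3 - 3*m^2 - 10*m) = m*(m + 2)*(m^2 - 3*m - 10) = m*(m + 2)^2*(m - 5)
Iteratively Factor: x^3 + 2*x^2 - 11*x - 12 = (x - 3)*(x^2 + 5*x + 4) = (x - 3)*(x + 4)*(x + 1)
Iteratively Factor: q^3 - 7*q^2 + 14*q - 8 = (q - 1)*(q^2 - 6*q + 8) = (q - 2)*(q - 1)*(q - 4)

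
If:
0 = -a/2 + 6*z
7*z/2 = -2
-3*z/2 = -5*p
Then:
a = -48/7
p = -6/35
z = -4/7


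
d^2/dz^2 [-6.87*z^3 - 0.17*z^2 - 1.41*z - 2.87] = -41.22*z - 0.34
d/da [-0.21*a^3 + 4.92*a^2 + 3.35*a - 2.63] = -0.63*a^2 + 9.84*a + 3.35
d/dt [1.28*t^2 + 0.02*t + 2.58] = 2.56*t + 0.02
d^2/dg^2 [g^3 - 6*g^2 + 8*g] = 6*g - 12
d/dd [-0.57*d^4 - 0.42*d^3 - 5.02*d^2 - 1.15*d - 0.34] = -2.28*d^3 - 1.26*d^2 - 10.04*d - 1.15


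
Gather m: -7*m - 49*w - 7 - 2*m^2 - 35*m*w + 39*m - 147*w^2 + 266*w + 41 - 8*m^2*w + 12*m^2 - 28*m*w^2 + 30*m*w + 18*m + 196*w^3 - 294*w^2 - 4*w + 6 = m^2*(10 - 8*w) + m*(-28*w^2 - 5*w + 50) + 196*w^3 - 441*w^2 + 213*w + 40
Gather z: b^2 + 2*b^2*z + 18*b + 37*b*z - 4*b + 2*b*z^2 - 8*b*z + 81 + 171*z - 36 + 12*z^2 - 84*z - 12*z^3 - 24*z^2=b^2 + 14*b - 12*z^3 + z^2*(2*b - 12) + z*(2*b^2 + 29*b + 87) + 45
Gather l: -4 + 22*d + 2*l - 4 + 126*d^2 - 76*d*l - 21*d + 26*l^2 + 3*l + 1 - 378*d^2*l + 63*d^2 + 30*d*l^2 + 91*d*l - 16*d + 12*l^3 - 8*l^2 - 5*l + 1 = 189*d^2 - 15*d + 12*l^3 + l^2*(30*d + 18) + l*(-378*d^2 + 15*d) - 6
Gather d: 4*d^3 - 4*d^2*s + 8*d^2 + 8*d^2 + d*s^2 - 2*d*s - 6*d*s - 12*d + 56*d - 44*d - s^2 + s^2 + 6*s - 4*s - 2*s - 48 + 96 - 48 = 4*d^3 + d^2*(16 - 4*s) + d*(s^2 - 8*s)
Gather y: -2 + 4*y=4*y - 2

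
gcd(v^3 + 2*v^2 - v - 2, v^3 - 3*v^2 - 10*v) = v + 2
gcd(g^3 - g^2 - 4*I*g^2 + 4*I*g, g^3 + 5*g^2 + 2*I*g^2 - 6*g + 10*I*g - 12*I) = g - 1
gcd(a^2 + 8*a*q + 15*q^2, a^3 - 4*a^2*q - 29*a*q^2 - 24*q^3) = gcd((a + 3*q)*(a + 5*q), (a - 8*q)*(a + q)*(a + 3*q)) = a + 3*q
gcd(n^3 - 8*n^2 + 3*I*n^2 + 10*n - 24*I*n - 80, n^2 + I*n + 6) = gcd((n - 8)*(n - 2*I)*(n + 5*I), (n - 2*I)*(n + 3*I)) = n - 2*I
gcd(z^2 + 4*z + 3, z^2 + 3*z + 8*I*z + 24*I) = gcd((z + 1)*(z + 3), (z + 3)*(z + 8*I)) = z + 3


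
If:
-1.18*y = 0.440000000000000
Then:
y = -0.37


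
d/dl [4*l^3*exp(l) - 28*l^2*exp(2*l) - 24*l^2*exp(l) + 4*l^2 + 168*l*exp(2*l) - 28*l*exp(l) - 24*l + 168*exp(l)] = 4*l^3*exp(l) - 56*l^2*exp(2*l) - 12*l^2*exp(l) + 280*l*exp(2*l) - 76*l*exp(l) + 8*l + 168*exp(2*l) + 140*exp(l) - 24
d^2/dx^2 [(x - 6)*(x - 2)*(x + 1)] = 6*x - 14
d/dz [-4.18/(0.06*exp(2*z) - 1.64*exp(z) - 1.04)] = (0.5016*exp(z) - 6.8552)*exp(z)/(-0.06*exp(2*z) + 1.64*exp(z) + 1.04)^2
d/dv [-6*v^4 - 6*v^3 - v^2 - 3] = 2*v*(-12*v^2 - 9*v - 1)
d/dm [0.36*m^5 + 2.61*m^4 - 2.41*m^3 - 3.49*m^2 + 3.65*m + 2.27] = 1.8*m^4 + 10.44*m^3 - 7.23*m^2 - 6.98*m + 3.65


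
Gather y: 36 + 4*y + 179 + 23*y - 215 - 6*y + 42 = 21*y + 42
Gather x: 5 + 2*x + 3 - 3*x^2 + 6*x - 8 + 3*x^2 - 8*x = 0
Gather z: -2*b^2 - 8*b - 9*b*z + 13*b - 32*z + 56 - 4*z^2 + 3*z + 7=-2*b^2 + 5*b - 4*z^2 + z*(-9*b - 29) + 63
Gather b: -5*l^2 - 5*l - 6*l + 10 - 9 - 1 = -5*l^2 - 11*l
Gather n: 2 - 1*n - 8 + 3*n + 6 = 2*n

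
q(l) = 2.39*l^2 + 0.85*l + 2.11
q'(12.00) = 58.21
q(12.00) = 356.47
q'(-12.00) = -56.51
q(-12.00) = 336.07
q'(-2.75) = -12.30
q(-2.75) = 17.85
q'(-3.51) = -15.93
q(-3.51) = 28.57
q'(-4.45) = -20.42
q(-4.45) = 45.66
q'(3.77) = 18.87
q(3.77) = 39.28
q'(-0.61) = -2.07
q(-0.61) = 2.48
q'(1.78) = 9.36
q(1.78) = 11.20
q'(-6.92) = -32.23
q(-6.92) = 110.68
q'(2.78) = 14.14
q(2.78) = 22.94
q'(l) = 4.78*l + 0.85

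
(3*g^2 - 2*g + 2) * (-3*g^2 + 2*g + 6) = -9*g^4 + 12*g^3 + 8*g^2 - 8*g + 12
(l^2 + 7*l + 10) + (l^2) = 2*l^2 + 7*l + 10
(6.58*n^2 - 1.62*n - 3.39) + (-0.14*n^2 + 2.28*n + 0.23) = 6.44*n^2 + 0.66*n - 3.16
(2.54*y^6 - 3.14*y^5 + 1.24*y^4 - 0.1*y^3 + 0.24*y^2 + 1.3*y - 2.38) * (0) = 0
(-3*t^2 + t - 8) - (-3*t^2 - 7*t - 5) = 8*t - 3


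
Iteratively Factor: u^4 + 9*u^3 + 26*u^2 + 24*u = (u)*(u^3 + 9*u^2 + 26*u + 24) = u*(u + 4)*(u^2 + 5*u + 6) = u*(u + 3)*(u + 4)*(u + 2)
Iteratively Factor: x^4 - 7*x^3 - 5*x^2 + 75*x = (x + 3)*(x^3 - 10*x^2 + 25*x) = (x - 5)*(x + 3)*(x^2 - 5*x) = x*(x - 5)*(x + 3)*(x - 5)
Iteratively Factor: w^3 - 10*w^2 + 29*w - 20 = (w - 4)*(w^2 - 6*w + 5) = (w - 4)*(w - 1)*(w - 5)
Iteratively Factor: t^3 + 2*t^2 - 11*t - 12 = (t + 4)*(t^2 - 2*t - 3) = (t - 3)*(t + 4)*(t + 1)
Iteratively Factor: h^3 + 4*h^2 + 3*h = (h)*(h^2 + 4*h + 3) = h*(h + 1)*(h + 3)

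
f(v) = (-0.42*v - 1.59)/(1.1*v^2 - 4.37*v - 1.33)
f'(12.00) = 0.01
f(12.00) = -0.06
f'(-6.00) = -0.00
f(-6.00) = 0.01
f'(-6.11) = -0.00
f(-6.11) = 0.01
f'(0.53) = -0.40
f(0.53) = 0.54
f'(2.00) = 0.08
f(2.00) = 0.43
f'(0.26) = -0.95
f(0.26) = 0.71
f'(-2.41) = -0.05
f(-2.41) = -0.04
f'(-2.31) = -0.06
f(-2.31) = -0.04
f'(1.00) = -0.11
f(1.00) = 0.44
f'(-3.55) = -0.02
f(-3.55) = -0.00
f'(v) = (4.37 - 2.2*v)*(-0.42*v - 1.59)/(1.1*v^2 - 4.37*v - 1.33)^2 - 0.42/(1.1*v^2 - 4.37*v - 1.33) = (0.462*v^2 + 3.498*v - 6.3897)/(1.21*v^4 - 9.614*v^3 + 16.1709*v^2 + 11.6242*v + 1.7689)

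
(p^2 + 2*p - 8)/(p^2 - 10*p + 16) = (p + 4)/(p - 8)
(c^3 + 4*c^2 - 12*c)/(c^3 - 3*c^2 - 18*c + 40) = c*(c + 6)/(c^2 - c - 20)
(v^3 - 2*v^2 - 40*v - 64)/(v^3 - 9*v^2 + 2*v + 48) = (v + 4)/(v - 3)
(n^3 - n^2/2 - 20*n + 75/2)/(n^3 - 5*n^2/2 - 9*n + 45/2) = (n + 5)/(n + 3)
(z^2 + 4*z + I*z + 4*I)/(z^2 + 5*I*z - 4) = (z + 4)/(z + 4*I)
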